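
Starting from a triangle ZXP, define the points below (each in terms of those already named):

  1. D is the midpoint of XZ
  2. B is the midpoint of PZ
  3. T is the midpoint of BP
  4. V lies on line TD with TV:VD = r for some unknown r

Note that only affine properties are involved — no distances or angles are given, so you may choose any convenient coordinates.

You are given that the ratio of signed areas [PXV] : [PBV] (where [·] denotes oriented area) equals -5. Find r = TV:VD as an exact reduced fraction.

r = 1/3

Set Z = (0, 0), X = (1, 0), P = (0, 1); any affine frame gives the same invariant.
1. D is the midpoint of XZ ⇒ D = (1/2, 0)
2. B is the midpoint of PZ ⇒ B = (0, 1/2)
3. T is the midpoint of BP ⇒ T = (0, 3/4)
4. With TV:VD = r, write λ = r/(r+1) so V = T + λ·(D−T); V is affine-linear in λ
Every point depending on V is an affine combination of V and λ-independent points, so each such coordinate is linear in λ; the λ² term in each signed area is a multiple of (D−T)×(D−T) = 0, so 2·[PXV] and 2·[PBV] are each linear in λ. Evaluating at λ=0 and λ=1:
  2·[PXV] = -1/4·λ − 1/4,   2·[PBV] = 1/4·λ
So [PXV]:[PBV] = (-1/4·λ − 1/4) / (1/4·λ). Setting this equal to -5:
  -1/4·λ − 1/4 = -5·(1/4·λ)  ⇒  λ = 1/4
Then r = λ/(1−λ) = (1/4)/(3/4) = 1/3. Check: with r = 1/3, V = (1/8, 9/16) and [PXV]:[PBV] = -5 as required.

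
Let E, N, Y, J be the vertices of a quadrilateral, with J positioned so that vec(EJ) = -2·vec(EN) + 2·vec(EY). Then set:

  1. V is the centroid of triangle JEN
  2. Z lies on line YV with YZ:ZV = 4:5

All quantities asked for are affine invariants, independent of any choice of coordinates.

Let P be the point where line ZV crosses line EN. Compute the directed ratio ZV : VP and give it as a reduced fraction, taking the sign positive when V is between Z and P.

ZV:VP = 5/18

Choose coordinates E = (0, 0), N = (1, 0), Y = (0, 1), J = (-2, 2).
1. V is the centroid of triangle JEN ⇒ V = (-1/3, 2/3)
2. Z lies on line YV with YZ:ZV = 4:5 ⇒ Z = (-4/27, 23/27)
line ZV meets EN at P = (-1, 0)
V = Z + t·(P−Z) with t = 5/23, so ZV:VP = 5/23:18/23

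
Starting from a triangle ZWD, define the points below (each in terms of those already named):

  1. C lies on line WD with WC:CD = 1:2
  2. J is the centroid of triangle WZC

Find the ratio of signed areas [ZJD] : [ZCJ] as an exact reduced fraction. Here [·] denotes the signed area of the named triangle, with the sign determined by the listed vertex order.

[ZJD]:[ZCJ] = -5

Set Z = (0, 0), W = (1, 0), D = (0, 1); any affine frame gives the same invariant.
1. C lies on line WD with WC:CD = 1:2 ⇒ C = (2/3, 1/3)
2. J is the centroid of triangle WZC ⇒ J = (5/9, 1/9)
2·[ZJD] = 5/9, 2·[ZCJ] = -1/9
[ZJD]:[ZCJ] = 5/9:-1/9 = -5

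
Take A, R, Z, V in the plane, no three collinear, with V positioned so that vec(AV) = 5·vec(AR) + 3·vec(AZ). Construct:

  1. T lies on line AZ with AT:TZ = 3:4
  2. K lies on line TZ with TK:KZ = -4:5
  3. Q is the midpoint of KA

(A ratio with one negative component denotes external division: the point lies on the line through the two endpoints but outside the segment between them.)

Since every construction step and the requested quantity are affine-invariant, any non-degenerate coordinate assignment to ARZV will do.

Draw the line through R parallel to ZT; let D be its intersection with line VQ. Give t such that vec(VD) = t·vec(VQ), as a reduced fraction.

t = 4/5

Assign A = (0, 0), R = (1, 0), Z = (0, 1), V = (5, 3) — the answer is frame-independent, so this choice is without loss of generality.
1. T lies on line AZ with AT:TZ = 3:4 ⇒ T = (0, 3/7)
2. K lies on line TZ with TK:KZ = -4:5 ⇒ K = (0, -13/7)
3. Q is the midpoint of KA ⇒ Q = (0, -13/14)
through R parallel to ZT: direction (0, -4/7); meets VQ at D = (1, -1/7)
D = V + t·(Q−V) with t = 4/5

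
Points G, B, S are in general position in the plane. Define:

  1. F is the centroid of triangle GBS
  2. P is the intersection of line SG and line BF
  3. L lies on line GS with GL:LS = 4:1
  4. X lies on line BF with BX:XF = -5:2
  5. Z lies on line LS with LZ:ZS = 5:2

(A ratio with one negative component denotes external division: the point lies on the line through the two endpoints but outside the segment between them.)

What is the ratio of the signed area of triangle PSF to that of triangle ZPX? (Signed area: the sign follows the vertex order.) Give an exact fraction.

Set G = (0, 0), B = (1, 0), S = (0, 1); any affine frame gives the same invariant.
1. F is the centroid of triangle GBS ⇒ F = (1/3, 1/3)
2. P is the intersection of line SG and line BF ⇒ P = (0, 1/2)
3. L lies on line GS with GL:LS = 4:1 ⇒ L = (0, 4/5)
4. X lies on line BF with BX:XF = -5:2 ⇒ X = (-1/9, 5/9)
5. Z lies on line LS with LZ:ZS = 5:2 ⇒ Z = (0, 33/35)
2·[PSF] = -1/6, 2·[ZPX] = -31/630
[PSF]:[ZPX] = -1/6:-31/630 = 105/31

[PSF]:[ZPX] = 105/31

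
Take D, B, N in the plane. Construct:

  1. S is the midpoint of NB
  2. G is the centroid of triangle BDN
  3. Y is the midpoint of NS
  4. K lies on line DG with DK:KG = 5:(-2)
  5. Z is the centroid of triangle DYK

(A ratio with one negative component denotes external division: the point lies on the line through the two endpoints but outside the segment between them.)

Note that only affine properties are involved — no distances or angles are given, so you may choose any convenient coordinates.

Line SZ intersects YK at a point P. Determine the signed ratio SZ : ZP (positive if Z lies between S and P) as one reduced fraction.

Choose coordinates D = (0, 0), B = (1, 0), N = (0, 1).
1. S is the midpoint of NB ⇒ S = (1/2, 1/2)
2. G is the centroid of triangle BDN ⇒ G = (1/3, 1/3)
3. Y is the midpoint of NS ⇒ Y = (1/4, 3/4)
4. K lies on line DG with DK:KG = 5:(-2) ⇒ K = (5/9, 5/9)
5. Z is the centroid of triangle DYK ⇒ Z = (29/108, 47/108)
line SZ meets YK at P = (151/252, 19/36)
Z = S + t·(P−S) with t = -7/3, so SZ:ZP = -7/3:10/3

SZ:ZP = -7/10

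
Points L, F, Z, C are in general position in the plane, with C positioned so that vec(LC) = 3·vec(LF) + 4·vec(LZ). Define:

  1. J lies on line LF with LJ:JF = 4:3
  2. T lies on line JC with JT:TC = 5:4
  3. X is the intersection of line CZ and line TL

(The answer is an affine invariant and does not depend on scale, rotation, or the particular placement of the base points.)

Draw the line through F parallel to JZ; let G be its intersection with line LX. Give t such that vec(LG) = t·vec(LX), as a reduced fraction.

Choose coordinates L = (0, 0), F = (1, 0), Z = (0, 1), C = (3, 4).
1. J lies on line LF with LJ:JF = 4:3 ⇒ J = (4/7, 0)
2. T lies on line JC with JT:TC = 5:4 ⇒ T = (121/63, 20/9)
3. X is the intersection of line CZ and line TL ⇒ X = (121/19, 140/19)
through F parallel to JZ: direction (-4/7, 1); meets LX at G = (121/201, 140/201)
G = L + t·(X−L) with t = 19/201

t = 19/201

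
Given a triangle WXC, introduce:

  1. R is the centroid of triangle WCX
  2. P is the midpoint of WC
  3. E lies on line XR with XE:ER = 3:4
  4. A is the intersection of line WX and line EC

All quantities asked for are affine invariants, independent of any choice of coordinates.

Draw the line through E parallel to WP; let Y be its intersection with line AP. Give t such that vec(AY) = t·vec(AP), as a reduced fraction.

t = 1/7

Assign W = (0, 0), X = (1, 0), C = (0, 1) — the answer is frame-independent, so this choice is without loss of generality.
1. R is the centroid of triangle WCX ⇒ R = (1/3, 1/3)
2. P is the midpoint of WC ⇒ P = (0, 1/2)
3. E lies on line XR with XE:ER = 3:4 ⇒ E = (5/7, 1/7)
4. A is the intersection of line WX and line EC ⇒ A = (5/6, 0)
through E parallel to WP: direction (0, 1/2); meets AP at Y = (5/7, 1/14)
Y = A + t·(P−A) with t = 1/7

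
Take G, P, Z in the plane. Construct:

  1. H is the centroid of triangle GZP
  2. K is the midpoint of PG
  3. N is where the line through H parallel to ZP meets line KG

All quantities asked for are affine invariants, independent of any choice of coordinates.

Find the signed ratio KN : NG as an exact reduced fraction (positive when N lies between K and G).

KN:NG = -1/4

Work in coordinates with G = (0, 0), P = (1, 0), Z = (0, 1).
1. H is the centroid of triangle GZP ⇒ H = (1/3, 1/3)
2. K is the midpoint of PG ⇒ K = (1/2, 0)
3. N is where the line through H parallel to ZP meets line KG ⇒ N = (2/3, 0)
N = K + t·(G−K) with t = -1/3, so KN:NG = t:(1−t) = -1/3:4/3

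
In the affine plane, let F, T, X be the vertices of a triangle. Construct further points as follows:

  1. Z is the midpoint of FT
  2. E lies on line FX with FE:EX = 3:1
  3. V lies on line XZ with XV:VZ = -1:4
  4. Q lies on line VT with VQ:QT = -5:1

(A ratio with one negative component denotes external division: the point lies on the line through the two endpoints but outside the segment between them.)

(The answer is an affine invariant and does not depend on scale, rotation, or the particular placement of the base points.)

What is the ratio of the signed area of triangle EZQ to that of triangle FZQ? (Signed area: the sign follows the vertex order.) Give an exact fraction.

[EZQ]:[FZQ] = -41/16

Assign F = (0, 0), T = (1, 0), X = (0, 1) — the answer is frame-independent, so this choice is without loss of generality.
1. Z is the midpoint of FT ⇒ Z = (1/2, 0)
2. E lies on line FX with FE:EX = 3:1 ⇒ E = (0, 3/4)
3. V lies on line XZ with XV:VZ = -1:4 ⇒ V = (-1/6, 4/3)
4. Q lies on line VT with VQ:QT = -5:1 ⇒ Q = (31/24, -1/3)
2·[EZQ] = 41/96, 2·[FZQ] = -1/6
[EZQ]:[FZQ] = 41/96:-1/6 = -41/16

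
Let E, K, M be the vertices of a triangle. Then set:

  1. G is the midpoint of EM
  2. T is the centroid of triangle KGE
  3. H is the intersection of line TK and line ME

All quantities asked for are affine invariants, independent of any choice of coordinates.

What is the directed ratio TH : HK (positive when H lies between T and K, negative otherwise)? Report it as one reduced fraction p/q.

TH:HK = -1/3

Set E = (0, 0), K = (1, 0), M = (0, 1); any affine frame gives the same invariant.
1. G is the midpoint of EM ⇒ G = (0, 1/2)
2. T is the centroid of triangle KGE ⇒ T = (1/3, 1/6)
3. H is the intersection of line TK and line ME ⇒ H = (0, 1/4)
H = T + t·(K−T) with t = -1/2, so TH:HK = t:(1−t) = -1/2:3/2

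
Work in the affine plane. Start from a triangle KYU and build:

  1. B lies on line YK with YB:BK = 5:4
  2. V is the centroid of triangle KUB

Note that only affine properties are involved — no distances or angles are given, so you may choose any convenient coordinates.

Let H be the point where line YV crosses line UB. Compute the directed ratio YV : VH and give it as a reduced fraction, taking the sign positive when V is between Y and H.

Set K = (0, 0), Y = (1, 0), U = (0, 1); any affine frame gives the same invariant.
1. B lies on line YK with YB:BK = 5:4 ⇒ B = (4/9, 0)
2. V is the centroid of triangle KUB ⇒ V = (4/27, 1/3)
line YV meets UB at H = (56/171, 5/19)
V = Y + t·(H−Y) with t = 19/15, so YV:VH = 19/15:-4/15

YV:VH = -19/4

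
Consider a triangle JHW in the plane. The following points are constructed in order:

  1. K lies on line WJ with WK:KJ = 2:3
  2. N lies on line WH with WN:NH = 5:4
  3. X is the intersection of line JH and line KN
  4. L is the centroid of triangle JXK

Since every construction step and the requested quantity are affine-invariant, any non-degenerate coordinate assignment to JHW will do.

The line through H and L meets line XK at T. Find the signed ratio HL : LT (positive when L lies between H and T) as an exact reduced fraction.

Set J = (0, 0), H = (1, 0), W = (0, 1); any affine frame gives the same invariant.
1. K lies on line WJ with WK:KJ = 2:3 ⇒ K = (0, 3/5)
2. N lies on line WH with WN:NH = 5:4 ⇒ N = (5/9, 4/9)
3. X is the intersection of line JH and line KN ⇒ X = (15/7, 0)
4. L is the centroid of triangle JXK ⇒ L = (5/7, 1/5)
line HL meets XK at T = (5/21, 8/15)
L = H + t·(T−H) with t = 3/8, so HL:LT = 3/8:5/8

HL:LT = 3/5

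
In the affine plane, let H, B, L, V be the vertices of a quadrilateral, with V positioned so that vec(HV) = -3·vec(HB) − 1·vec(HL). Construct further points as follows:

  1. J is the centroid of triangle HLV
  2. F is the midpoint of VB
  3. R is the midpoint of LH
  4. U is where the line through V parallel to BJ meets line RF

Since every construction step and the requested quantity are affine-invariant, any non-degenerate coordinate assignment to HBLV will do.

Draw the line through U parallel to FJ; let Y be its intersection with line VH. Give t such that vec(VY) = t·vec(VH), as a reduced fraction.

Set H = (0, 0), B = (1, 0), L = (0, 1), V = (-3, -1); any affine frame gives the same invariant.
1. J is the centroid of triangle HLV ⇒ J = (-1, 0)
2. F is the midpoint of VB ⇒ F = (-1, -1/2)
3. R is the midpoint of LH ⇒ R = (0, 1/2)
4. U is where the line through V parallel to BJ meets line RF ⇒ U = (-3/2, -1)
through U parallel to FJ: direction (0, 1/2); meets VH at Y = (-3/2, -1/2)
Y = V + t·(H−V) with t = 1/2

t = 1/2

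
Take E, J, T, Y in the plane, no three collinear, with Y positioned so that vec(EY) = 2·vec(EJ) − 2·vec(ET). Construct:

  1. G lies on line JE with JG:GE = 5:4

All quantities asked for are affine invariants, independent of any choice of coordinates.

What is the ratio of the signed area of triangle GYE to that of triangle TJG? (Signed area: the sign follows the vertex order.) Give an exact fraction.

Set E = (0, 0), J = (1, 0), T = (0, 1), Y = (2, -2); any affine frame gives the same invariant.
1. G lies on line JE with JG:GE = 5:4 ⇒ G = (4/9, 0)
2·[GYE] = -8/9, 2·[TJG] = -5/9
[GYE]:[TJG] = -8/9:-5/9 = 8/5

[GYE]:[TJG] = 8/5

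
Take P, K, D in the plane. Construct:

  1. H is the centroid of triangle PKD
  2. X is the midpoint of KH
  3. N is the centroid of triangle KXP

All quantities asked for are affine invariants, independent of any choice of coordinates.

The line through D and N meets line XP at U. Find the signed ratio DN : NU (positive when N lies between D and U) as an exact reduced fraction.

DN:NU = -13

Set P = (0, 0), K = (1, 0), D = (0, 1); any affine frame gives the same invariant.
1. H is the centroid of triangle PKD ⇒ H = (1/3, 1/3)
2. X is the midpoint of KH ⇒ X = (2/3, 1/6)
3. N is the centroid of triangle KXP ⇒ N = (5/9, 1/18)
line DN meets XP at U = (20/39, 5/39)
N = D + t·(U−D) with t = 13/12, so DN:NU = 13/12:-1/12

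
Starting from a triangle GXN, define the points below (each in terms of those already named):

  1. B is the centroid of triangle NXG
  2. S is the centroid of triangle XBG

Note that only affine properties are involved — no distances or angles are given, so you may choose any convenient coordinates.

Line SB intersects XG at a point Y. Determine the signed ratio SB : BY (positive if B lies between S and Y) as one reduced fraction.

SB:BY = -2/3

Set G = (0, 0), X = (1, 0), N = (0, 1); any affine frame gives the same invariant.
1. B is the centroid of triangle NXG ⇒ B = (1/3, 1/3)
2. S is the centroid of triangle XBG ⇒ S = (4/9, 1/9)
line SB meets XG at Y = (1/2, 0)
B = S + t·(Y−S) with t = -2, so SB:BY = -2:3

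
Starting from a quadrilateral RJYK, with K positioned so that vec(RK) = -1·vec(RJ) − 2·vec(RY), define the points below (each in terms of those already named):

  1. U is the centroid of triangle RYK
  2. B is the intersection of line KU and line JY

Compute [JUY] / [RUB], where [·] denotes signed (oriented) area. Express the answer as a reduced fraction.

Assign R = (0, 0), J = (1, 0), Y = (0, 1), K = (-1, -2) — the answer is frame-independent, so this choice is without loss of generality.
1. U is the centroid of triangle RYK ⇒ U = (-1/3, -1/3)
2. B is the intersection of line KU and line JY ⇒ B = (1/7, 6/7)
2·[JUY] = -5/3, 2·[RUB] = -5/21
[JUY]:[RUB] = -5/3:-5/21 = 7

[JUY]:[RUB] = 7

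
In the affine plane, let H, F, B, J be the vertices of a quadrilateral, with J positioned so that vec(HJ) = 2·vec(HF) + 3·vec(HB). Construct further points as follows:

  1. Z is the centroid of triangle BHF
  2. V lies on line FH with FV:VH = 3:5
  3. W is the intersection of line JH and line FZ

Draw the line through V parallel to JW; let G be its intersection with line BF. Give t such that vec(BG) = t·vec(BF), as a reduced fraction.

t = 31/40

Assign H = (0, 0), F = (1, 0), B = (0, 1), J = (2, 3) — the answer is frame-independent, so this choice is without loss of generality.
1. Z is the centroid of triangle BHF ⇒ Z = (1/3, 1/3)
2. V lies on line FH with FV:VH = 3:5 ⇒ V = (5/8, 0)
3. W is the intersection of line JH and line FZ ⇒ W = (1/4, 3/8)
through V parallel to JW: direction (-7/4, -21/8); meets BF at G = (31/40, 9/40)
G = B + t·(F−B) with t = 31/40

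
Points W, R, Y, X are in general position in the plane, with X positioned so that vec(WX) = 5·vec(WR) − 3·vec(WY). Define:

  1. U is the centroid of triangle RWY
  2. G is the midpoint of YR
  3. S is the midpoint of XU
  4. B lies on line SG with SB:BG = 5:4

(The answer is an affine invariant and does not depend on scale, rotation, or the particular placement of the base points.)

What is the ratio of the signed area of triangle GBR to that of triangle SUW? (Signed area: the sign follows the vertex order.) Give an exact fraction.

[GBR]:[SUW] = -1/18

Choose coordinates W = (0, 0), R = (1, 0), Y = (0, 1), X = (5, -3).
1. U is the centroid of triangle RWY ⇒ U = (1/3, 1/3)
2. G is the midpoint of YR ⇒ G = (1/2, 1/2)
3. S is the midpoint of XU ⇒ S = (8/3, -4/3)
4. B lies on line SG with SB:BG = 5:4 ⇒ B = (79/54, -17/54)
2·[GBR] = -2/27, 2·[SUW] = 4/3
[GBR]:[SUW] = -2/27:4/3 = -1/18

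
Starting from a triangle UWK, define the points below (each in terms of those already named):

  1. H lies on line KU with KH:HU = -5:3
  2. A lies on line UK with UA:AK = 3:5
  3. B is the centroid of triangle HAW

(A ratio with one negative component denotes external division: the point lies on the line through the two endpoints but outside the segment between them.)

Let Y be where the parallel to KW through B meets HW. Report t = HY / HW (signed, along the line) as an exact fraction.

t = 7/12

Choose coordinates U = (0, 0), W = (1, 0), K = (0, 1).
1. H lies on line KU with KH:HU = -5:3 ⇒ H = (0, -3/2)
2. A lies on line UK with UA:AK = 3:5 ⇒ A = (0, 3/8)
3. B is the centroid of triangle HAW ⇒ B = (1/3, -3/8)
through B parallel to KW: direction (1, -1); meets HW at Y = (7/12, -5/8)
Y = H + t·(W−H) with t = 7/12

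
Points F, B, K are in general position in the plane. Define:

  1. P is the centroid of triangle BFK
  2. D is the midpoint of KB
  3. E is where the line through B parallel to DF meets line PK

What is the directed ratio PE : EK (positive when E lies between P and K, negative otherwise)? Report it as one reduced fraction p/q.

Assign F = (0, 0), B = (1, 0), K = (0, 1) — the answer is frame-independent, so this choice is without loss of generality.
1. P is the centroid of triangle BFK ⇒ P = (1/3, 1/3)
2. D is the midpoint of KB ⇒ D = (1/2, 1/2)
3. E is where the line through B parallel to DF meets line PK ⇒ E = (2/3, -1/3)
E = P + t·(K−P) with t = -1, so PE:EK = t:(1−t) = -1:2

PE:EK = -1/2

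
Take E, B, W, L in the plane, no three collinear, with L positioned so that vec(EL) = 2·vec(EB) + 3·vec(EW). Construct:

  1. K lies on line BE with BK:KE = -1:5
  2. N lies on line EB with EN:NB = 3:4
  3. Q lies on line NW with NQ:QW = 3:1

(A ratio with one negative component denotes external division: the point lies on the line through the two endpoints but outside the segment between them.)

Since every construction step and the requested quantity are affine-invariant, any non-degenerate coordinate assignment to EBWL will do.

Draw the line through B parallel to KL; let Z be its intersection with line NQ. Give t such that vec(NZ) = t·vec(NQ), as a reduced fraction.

Set E = (0, 0), B = (1, 0), W = (0, 1), L = (2, 3); any affine frame gives the same invariant.
1. K lies on line BE with BK:KE = -1:5 ⇒ K = (5/4, 0)
2. N lies on line EB with EN:NB = 3:4 ⇒ N = (3/7, 0)
3. Q lies on line NW with NQ:QW = 3:1 ⇒ Q = (3/28, 3/4)
through B parallel to KL: direction (3/4, 3); meets NQ at Z = (15/19, -16/19)
Z = N + t·(Q−N) with t = -64/57

t = -64/57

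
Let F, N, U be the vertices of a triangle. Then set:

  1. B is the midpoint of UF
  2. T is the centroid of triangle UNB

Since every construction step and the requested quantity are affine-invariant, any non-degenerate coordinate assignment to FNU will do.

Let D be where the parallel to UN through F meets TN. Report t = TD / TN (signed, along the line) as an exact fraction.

Set F = (0, 0), N = (1, 0), U = (0, 1); any affine frame gives the same invariant.
1. B is the midpoint of UF ⇒ B = (0, 1/2)
2. T is the centroid of triangle UNB ⇒ T = (1/3, 1/2)
through F parallel to UN: direction (1, -1); meets TN at D = (-3, 3)
D = T + t·(N−T) with t = -5

t = -5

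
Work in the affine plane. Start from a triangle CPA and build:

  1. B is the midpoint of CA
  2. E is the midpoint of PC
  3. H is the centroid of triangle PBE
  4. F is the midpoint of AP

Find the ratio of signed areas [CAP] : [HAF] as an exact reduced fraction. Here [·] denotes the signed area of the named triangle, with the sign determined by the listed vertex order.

Assign C = (0, 0), P = (1, 0), A = (0, 1) — the answer is frame-independent, so this choice is without loss of generality.
1. B is the midpoint of CA ⇒ B = (0, 1/2)
2. E is the midpoint of PC ⇒ E = (1/2, 0)
3. H is the centroid of triangle PBE ⇒ H = (1/2, 1/6)
4. F is the midpoint of AP ⇒ F = (1/2, 1/2)
2·[CAP] = -1, 2·[HAF] = -1/6
[CAP]:[HAF] = -1:-1/6 = 6

[CAP]:[HAF] = 6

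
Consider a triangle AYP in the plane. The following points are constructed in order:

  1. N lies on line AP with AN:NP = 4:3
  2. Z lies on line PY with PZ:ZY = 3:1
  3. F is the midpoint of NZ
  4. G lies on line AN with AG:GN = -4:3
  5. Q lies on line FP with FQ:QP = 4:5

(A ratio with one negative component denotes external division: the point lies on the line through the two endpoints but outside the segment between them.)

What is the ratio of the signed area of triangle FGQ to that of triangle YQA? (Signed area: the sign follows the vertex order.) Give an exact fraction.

[FGQ]:[YQA] = 36/113

Work in coordinates with A = (0, 0), Y = (1, 0), P = (0, 1).
1. N lies on line AP with AN:NP = 4:3 ⇒ N = (0, 4/7)
2. Z lies on line PY with PZ:ZY = 3:1 ⇒ Z = (3/4, 1/4)
3. F is the midpoint of NZ ⇒ F = (3/8, 23/56)
4. G lies on line AN with AG:GN = -4:3 ⇒ G = (0, 16/7)
5. Q lies on line FP with FQ:QP = 4:5 ⇒ Q = (5/24, 113/168)
2·[FGQ] = 3/14, 2·[YQA] = 113/168
[FGQ]:[YQA] = 3/14:113/168 = 36/113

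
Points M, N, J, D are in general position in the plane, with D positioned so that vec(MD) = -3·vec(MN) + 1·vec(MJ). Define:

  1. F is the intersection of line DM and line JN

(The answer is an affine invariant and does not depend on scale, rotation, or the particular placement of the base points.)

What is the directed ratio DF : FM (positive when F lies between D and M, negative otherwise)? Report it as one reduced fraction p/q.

Set M = (0, 0), N = (1, 0), J = (0, 1), D = (-3, 1); any affine frame gives the same invariant.
1. F is the intersection of line DM and line JN ⇒ F = (3/2, -1/2)
F = D + t·(M−D) with t = 3/2, so DF:FM = t:(1−t) = 3/2:-1/2

DF:FM = -3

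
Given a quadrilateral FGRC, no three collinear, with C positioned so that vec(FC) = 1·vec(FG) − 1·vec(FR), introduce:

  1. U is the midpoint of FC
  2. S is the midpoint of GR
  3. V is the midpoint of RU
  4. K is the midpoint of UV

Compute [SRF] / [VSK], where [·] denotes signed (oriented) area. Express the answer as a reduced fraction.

[SRF]:[VSK] = -4

Choose coordinates F = (0, 0), G = (1, 0), R = (0, 1), C = (1, -1).
1. U is the midpoint of FC ⇒ U = (1/2, -1/2)
2. S is the midpoint of GR ⇒ S = (1/2, 1/2)
3. V is the midpoint of RU ⇒ V = (1/4, 1/4)
4. K is the midpoint of UV ⇒ K = (3/8, -1/8)
2·[SRF] = 1/2, 2·[VSK] = -1/8
[SRF]:[VSK] = 1/2:-1/8 = -4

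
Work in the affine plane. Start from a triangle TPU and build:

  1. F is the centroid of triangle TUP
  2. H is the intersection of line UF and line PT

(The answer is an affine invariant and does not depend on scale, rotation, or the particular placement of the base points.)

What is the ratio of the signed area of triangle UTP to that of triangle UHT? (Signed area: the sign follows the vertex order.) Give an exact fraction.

Choose coordinates T = (0, 0), P = (1, 0), U = (0, 1).
1. F is the centroid of triangle TUP ⇒ F = (1/3, 1/3)
2. H is the intersection of line UF and line PT ⇒ H = (1/2, 0)
2·[UTP] = 1, 2·[UHT] = -1/2
[UTP]:[UHT] = 1:-1/2 = -2

[UTP]:[UHT] = -2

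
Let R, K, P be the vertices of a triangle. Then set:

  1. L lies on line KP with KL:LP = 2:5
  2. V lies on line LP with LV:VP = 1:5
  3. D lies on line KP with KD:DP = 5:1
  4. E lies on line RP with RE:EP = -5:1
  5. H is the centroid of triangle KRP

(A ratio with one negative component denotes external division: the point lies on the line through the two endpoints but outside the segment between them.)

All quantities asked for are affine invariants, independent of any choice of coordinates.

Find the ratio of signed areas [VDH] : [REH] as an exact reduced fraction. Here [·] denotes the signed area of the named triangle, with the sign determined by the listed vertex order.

Work in coordinates with R = (0, 0), K = (1, 0), P = (0, 1).
1. L lies on line KP with KL:LP = 2:5 ⇒ L = (5/7, 2/7)
2. V lies on line LP with LV:VP = 1:5 ⇒ V = (25/42, 17/42)
3. D lies on line KP with KD:DP = 5:1 ⇒ D = (1/6, 5/6)
4. E lies on line RP with RE:EP = -5:1 ⇒ E = (0, 5/4)
5. H is the centroid of triangle KRP ⇒ H = (1/3, 1/3)
2·[VDH] = 1/7, 2·[REH] = -5/12
[VDH]:[REH] = 1/7:-5/12 = -12/35

[VDH]:[REH] = -12/35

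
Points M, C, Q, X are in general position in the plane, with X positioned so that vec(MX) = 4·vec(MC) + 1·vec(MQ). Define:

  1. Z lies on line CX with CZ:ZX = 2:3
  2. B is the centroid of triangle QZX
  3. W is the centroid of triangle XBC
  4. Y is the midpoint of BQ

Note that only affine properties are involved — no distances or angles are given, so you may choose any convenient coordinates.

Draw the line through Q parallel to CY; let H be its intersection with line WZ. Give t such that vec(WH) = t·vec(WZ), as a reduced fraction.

Choose coordinates M = (0, 0), C = (1, 0), Q = (0, 1), X = (4, 1).
1. Z lies on line CX with CZ:ZX = 2:3 ⇒ Z = (11/5, 2/5)
2. B is the centroid of triangle QZX ⇒ B = (31/15, 4/5)
3. W is the centroid of triangle XBC ⇒ W = (106/45, 3/5)
4. Y is the midpoint of BQ ⇒ Y = (31/30, 9/10)
through Q parallel to CY: direction (1/30, 9/10); meets WZ at H = (-2/15, -13/5)
H = W + t·(Z−W) with t = 16

t = 16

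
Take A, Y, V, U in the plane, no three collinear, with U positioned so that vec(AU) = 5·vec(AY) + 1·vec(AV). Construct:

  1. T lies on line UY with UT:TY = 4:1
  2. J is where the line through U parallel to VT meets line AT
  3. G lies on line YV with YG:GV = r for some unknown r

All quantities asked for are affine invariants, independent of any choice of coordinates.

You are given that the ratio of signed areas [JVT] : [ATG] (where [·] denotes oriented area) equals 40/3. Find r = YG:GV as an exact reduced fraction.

Set A = (0, 0), Y = (1, 0), V = (0, 1), U = (5, 1); any affine frame gives the same invariant.
1. T lies on line UY with UT:TY = 4:1 ⇒ T = (9/5, 1/5)
2. J is where the line through U parallel to VT meets line AT ⇒ J = (29/5, 29/45)
3. With YG:GV = r, write λ = r/(r+1) so G = Y + λ·(V−Y); G is affine-linear in λ
Every point depending on G is an affine combination of G and λ-independent points, so each such coordinate is linear in λ; the λ² term in each signed area is a multiple of (V−Y)×(V−Y) = 0, so 2·[JVT] and 2·[ATG] are each linear in λ. Evaluating at λ=0 and λ=1:
  2·[JVT] = 4,   2·[ATG] = 2·λ − 1/5
So [JVT]:[ATG] = (4) / (2·λ − 1/5). Setting this equal to 40/3:
  4 = 40/3·(2·λ − 1/5)  ⇒  λ = 1/4
Then r = λ/(1−λ) = (1/4)/(3/4) = 1/3. Check: with r = 1/3, G = (3/4, 1/4) and [JVT]:[ATG] = 40/3 as required.

r = 1/3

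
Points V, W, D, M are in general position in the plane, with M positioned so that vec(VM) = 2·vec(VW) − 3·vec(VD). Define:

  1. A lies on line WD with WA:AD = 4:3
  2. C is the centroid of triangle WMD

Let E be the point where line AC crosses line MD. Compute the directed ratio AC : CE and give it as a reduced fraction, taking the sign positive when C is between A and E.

AC:CE = 2/7

Choose coordinates V = (0, 0), W = (1, 0), D = (0, 1), M = (2, -3).
1. A lies on line WD with WA:AD = 4:3 ⇒ A = (3/7, 4/7)
2. C is the centroid of triangle WMD ⇒ C = (1, -2/3)
line AC meets MD at E = (3, -5)
C = A + t·(E−A) with t = 2/9, so AC:CE = 2/9:7/9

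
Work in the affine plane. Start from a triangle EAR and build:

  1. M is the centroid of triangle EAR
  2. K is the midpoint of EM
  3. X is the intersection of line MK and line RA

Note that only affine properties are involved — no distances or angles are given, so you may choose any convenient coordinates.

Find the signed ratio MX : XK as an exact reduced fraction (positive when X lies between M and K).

Assign E = (0, 0), A = (1, 0), R = (0, 1) — the answer is frame-independent, so this choice is without loss of generality.
1. M is the centroid of triangle EAR ⇒ M = (1/3, 1/3)
2. K is the midpoint of EM ⇒ K = (1/6, 1/6)
3. X is the intersection of line MK and line RA ⇒ X = (1/2, 1/2)
X = M + t·(K−M) with t = -1, so MX:XK = t:(1−t) = -1:2

MX:XK = -1/2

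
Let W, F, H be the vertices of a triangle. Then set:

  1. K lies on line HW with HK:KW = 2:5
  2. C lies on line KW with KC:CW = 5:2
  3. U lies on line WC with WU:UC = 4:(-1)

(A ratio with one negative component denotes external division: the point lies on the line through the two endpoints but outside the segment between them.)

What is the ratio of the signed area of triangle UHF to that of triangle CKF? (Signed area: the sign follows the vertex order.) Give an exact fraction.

[UHF]:[CKF] = 107/75

Choose coordinates W = (0, 0), F = (1, 0), H = (0, 1).
1. K lies on line HW with HK:KW = 2:5 ⇒ K = (0, 5/7)
2. C lies on line KW with KC:CW = 5:2 ⇒ C = (0, 10/49)
3. U lies on line WC with WU:UC = 4:(-1) ⇒ U = (0, 40/147)
2·[UHF] = -107/147, 2·[CKF] = -25/49
[UHF]:[CKF] = -107/147:-25/49 = 107/75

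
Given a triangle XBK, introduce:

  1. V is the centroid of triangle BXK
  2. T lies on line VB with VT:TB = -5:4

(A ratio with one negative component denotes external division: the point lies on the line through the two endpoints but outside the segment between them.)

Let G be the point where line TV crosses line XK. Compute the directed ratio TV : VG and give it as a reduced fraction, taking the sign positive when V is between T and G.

TV:VG = 10

Set X = (0, 0), B = (1, 0), K = (0, 1); any affine frame gives the same invariant.
1. V is the centroid of triangle BXK ⇒ V = (1/3, 1/3)
2. T lies on line VB with VT:TB = -5:4 ⇒ T = (11/3, -4/3)
line TV meets XK at G = (0, 1/2)
V = T + t·(G−T) with t = 10/11, so TV:VG = 10/11:1/11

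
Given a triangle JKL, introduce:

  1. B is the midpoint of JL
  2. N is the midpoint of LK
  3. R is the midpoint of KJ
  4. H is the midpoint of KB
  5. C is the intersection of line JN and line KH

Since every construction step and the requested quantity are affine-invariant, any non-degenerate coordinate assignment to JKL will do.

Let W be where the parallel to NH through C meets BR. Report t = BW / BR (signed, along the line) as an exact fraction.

Work in coordinates with J = (0, 0), K = (1, 0), L = (0, 1).
1. B is the midpoint of JL ⇒ B = (0, 1/2)
2. N is the midpoint of LK ⇒ N = (1/2, 1/2)
3. R is the midpoint of KJ ⇒ R = (1/2, 0)
4. H is the midpoint of KB ⇒ H = (1/2, 1/4)
5. C is the intersection of line JN and line KH ⇒ C = (1/3, 1/3)
through C parallel to NH: direction (0, -1/4); meets BR at W = (1/3, 1/6)
W = B + t·(R−B) with t = 2/3

t = 2/3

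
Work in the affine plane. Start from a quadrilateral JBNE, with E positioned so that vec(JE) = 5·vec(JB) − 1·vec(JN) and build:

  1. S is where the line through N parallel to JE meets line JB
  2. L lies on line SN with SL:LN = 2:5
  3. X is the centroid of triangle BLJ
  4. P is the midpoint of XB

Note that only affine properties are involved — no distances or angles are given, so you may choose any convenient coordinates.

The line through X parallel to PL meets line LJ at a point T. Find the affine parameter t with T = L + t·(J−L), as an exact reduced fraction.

t = 1/4

Work in coordinates with J = (0, 0), B = (1, 0), N = (0, 1), E = (5, -1).
1. S is where the line through N parallel to JE meets line JB ⇒ S = (5, 0)
2. L lies on line SN with SL:LN = 2:5 ⇒ L = (25/7, 2/7)
3. X is the centroid of triangle BLJ ⇒ X = (32/21, 2/21)
4. P is the midpoint of XB ⇒ P = (53/42, 1/21)
through X parallel to PL: direction (97/42, 5/21); meets LJ at T = (75/28, 3/14)
T = L + t·(J−L) with t = 1/4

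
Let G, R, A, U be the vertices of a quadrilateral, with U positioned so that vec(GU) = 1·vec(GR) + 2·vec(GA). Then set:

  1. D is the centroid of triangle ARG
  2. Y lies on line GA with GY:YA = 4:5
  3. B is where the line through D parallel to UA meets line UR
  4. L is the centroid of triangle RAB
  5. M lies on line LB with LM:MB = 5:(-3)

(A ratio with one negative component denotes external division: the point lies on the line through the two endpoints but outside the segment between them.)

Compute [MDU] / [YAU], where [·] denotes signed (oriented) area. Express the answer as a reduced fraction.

Work in coordinates with G = (0, 0), R = (1, 0), A = (0, 1), U = (1, 2).
1. D is the centroid of triangle ARG ⇒ D = (1/3, 1/3)
2. Y lies on line GA with GY:YA = 4:5 ⇒ Y = (0, 4/9)
3. B is where the line through D parallel to UA meets line UR ⇒ B = (1, 1)
4. L is the centroid of triangle RAB ⇒ L = (2/3, 2/3)
5. M lies on line LB with LM:MB = 5:(-3) ⇒ M = (3/2, 3/2)
2·[MDU] = -7/6, 2·[YAU] = -5/9
[MDU]:[YAU] = -7/6:-5/9 = 21/10

[MDU]:[YAU] = 21/10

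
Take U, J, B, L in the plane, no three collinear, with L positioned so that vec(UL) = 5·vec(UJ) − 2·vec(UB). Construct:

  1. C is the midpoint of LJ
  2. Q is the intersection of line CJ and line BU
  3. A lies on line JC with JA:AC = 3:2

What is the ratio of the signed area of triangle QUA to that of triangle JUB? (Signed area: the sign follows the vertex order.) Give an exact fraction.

Choose coordinates U = (0, 0), J = (1, 0), B = (0, 1), L = (5, -2).
1. C is the midpoint of LJ ⇒ C = (3, -1)
2. Q is the intersection of line CJ and line BU ⇒ Q = (0, 1/2)
3. A lies on line JC with JA:AC = 3:2 ⇒ A = (11/5, -3/5)
2·[QUA] = 11/10, 2·[JUB] = -1
[QUA]:[JUB] = 11/10:-1 = -11/10

[QUA]:[JUB] = -11/10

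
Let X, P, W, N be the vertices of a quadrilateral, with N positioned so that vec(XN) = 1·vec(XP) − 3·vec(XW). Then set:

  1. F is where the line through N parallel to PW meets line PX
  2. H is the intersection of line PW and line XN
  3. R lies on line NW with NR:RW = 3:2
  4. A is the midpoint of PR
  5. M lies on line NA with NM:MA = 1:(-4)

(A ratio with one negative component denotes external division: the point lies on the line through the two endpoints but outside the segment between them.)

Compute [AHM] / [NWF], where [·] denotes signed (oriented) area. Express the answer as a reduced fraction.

[AHM]:[NWF] = 2/5

Work in coordinates with X = (0, 0), P = (1, 0), W = (0, 1), N = (1, -3).
1. F is where the line through N parallel to PW meets line PX ⇒ F = (-2, 0)
2. H is the intersection of line PW and line XN ⇒ H = (-1/2, 3/2)
3. R lies on line NW with NR:RW = 3:2 ⇒ R = (2/5, -3/5)
4. A is the midpoint of PR ⇒ A = (7/10, -3/10)
5. M lies on line NA with NM:MA = 1:(-4) ⇒ M = (11/10, -39/10)
2·[AHM] = 18/5, 2·[NWF] = 9
[AHM]:[NWF] = 18/5:9 = 2/5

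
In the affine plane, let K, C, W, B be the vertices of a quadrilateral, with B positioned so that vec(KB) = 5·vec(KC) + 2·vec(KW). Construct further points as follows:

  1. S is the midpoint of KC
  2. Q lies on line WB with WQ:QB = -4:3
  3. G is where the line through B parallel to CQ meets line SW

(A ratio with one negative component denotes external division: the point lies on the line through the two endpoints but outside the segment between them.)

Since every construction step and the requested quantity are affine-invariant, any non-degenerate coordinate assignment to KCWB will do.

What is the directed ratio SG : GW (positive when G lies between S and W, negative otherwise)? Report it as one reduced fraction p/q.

SG:GW = 31/12

Assign K = (0, 0), C = (1, 0), W = (0, 1), B = (5, 2) — the answer is frame-independent, so this choice is without loss of generality.
1. S is the midpoint of KC ⇒ S = (1/2, 0)
2. Q lies on line WB with WQ:QB = -4:3 ⇒ Q = (20, 5)
3. G is where the line through B parallel to CQ meets line SW ⇒ G = (6/43, 31/43)
G = S + t·(W−S) with t = 31/43, so SG:GW = t:(1−t) = 31/43:12/43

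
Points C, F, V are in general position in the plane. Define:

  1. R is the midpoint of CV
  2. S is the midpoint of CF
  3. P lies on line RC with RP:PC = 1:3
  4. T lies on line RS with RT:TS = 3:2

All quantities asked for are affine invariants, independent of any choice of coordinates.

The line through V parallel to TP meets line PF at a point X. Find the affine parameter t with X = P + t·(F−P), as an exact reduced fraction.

Set C = (0, 0), F = (1, 0), V = (0, 1); any affine frame gives the same invariant.
1. R is the midpoint of CV ⇒ R = (0, 1/2)
2. S is the midpoint of CF ⇒ S = (1/2, 0)
3. P lies on line RC with RP:PC = 1:3 ⇒ P = (0, 3/8)
4. T lies on line RS with RT:TS = 3:2 ⇒ T = (3/10, 1/5)
through V parallel to TP: direction (-3/10, 7/40); meets PF at X = (3, -3/4)
X = P + t·(F−P) with t = 3

t = 3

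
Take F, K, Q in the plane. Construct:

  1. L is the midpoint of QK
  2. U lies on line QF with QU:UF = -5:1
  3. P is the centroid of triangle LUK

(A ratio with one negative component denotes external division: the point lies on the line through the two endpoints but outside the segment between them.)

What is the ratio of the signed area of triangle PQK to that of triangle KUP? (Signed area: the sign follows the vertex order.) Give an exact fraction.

[PQK]:[KUP] = 2

Choose coordinates F = (0, 0), K = (1, 0), Q = (0, 1).
1. L is the midpoint of QK ⇒ L = (1/2, 1/2)
2. U lies on line QF with QU:UF = -5:1 ⇒ U = (0, -1/4)
3. P is the centroid of triangle LUK ⇒ P = (1/2, 1/12)
2·[PQK] = -5/12, 2·[KUP] = -5/24
[PQK]:[KUP] = -5/12:-5/24 = 2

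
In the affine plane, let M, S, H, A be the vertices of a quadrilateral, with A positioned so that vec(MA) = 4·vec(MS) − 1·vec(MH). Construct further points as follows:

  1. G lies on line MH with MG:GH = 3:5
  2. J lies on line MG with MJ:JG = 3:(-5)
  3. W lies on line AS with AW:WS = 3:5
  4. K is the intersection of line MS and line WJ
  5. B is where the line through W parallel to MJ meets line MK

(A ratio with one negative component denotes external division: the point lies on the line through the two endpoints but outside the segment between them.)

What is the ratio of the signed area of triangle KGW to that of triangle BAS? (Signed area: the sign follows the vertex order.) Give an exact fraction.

Choose coordinates M = (0, 0), S = (1, 0), H = (0, 1), A = (4, -1).
1. G lies on line MH with MG:GH = 3:5 ⇒ G = (0, 3/8)
2. J lies on line MG with MJ:JG = 3:(-5) ⇒ J = (0, -9/16)
3. W lies on line AS with AW:WS = 3:5 ⇒ W = (23/8, -5/8)
4. K is the intersection of line MS and line WJ ⇒ K = (-207/8, 0)
5. B is where the line through W parallel to MJ meets line MK ⇒ B = (23/8, 0)
2·[KGW] = -1725/64, 2·[BAS] = -15/8
[KGW]:[BAS] = -1725/64:-15/8 = 115/8

[KGW]:[BAS] = 115/8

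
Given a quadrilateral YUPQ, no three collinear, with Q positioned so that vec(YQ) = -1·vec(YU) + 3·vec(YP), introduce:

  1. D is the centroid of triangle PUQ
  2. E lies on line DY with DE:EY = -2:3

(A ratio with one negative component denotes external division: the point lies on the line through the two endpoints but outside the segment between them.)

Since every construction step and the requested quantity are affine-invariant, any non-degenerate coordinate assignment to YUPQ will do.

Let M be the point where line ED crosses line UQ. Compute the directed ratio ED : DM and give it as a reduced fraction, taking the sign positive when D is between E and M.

ED:DM = -16

Set Y = (0, 0), U = (1, 0), P = (0, 1), Q = (-1, 3); any affine frame gives the same invariant.
1. D is the centroid of triangle PUQ ⇒ D = (0, 4/3)
2. E lies on line DY with DE:EY = -2:3 ⇒ E = (0, 4)
line ED meets UQ at M = (0, 3/2)
D = E + t·(M−E) with t = 16/15, so ED:DM = 16/15:-1/15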